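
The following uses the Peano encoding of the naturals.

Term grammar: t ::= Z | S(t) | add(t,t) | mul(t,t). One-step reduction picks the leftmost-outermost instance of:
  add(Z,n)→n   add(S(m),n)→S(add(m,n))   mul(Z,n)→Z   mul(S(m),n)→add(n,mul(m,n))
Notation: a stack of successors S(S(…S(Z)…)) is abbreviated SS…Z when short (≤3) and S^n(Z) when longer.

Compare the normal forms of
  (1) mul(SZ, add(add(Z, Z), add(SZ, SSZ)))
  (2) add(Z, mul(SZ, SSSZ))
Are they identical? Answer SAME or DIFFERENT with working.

Term A:
  start: mul(SZ, add(add(Z, Z), add(SZ, SSZ)))
  step 1: add(add(add(Z, Z), add(SZ, SSZ)), mul(Z, add(add(Z, Z), add(SZ, SSZ))))
  step 2: add(add(Z, add(SZ, SSZ)), mul(Z, add(add(Z, Z), add(SZ, SSZ))))
  step 3: add(add(SZ, SSZ), mul(Z, add(add(Z, Z), add(SZ, SSZ))))
  step 4: add(S(add(Z, SSZ)), mul(Z, add(add(Z, Z), add(SZ, SSZ))))
  step 5: S(add(add(Z, SSZ), mul(Z, add(add(Z, Z), add(SZ, SSZ)))))
  step 6: S(add(SSZ, mul(Z, add(add(Z, Z), add(SZ, SSZ)))))
  step 7: S(S(add(SZ, mul(Z, add(add(Z, Z), add(SZ, SSZ))))))
  step 8: S(S(S(add(Z, mul(Z, add(add(Z, Z), add(SZ, SSZ)))))))
  step 9: S(S(S(mul(Z, add(add(Z, Z), add(SZ, SSZ))))))
  step 10: SSSZ

Term B:
  start: add(Z, mul(SZ, SSSZ))
  step 1: mul(SZ, SSSZ)
  step 2: add(SSSZ, mul(Z, SSSZ))
  step 3: S(add(SSZ, mul(Z, SSSZ)))
  step 4: S(S(add(SZ, mul(Z, SSSZ))))
  step 5: S(S(S(add(Z, mul(Z, SSSZ)))))
  step 6: S(S(S(mul(Z, SSSZ))))
  step 7: SSSZ

Answer: SAME — A ⇓ SSSZ, B ⇓ SSSZ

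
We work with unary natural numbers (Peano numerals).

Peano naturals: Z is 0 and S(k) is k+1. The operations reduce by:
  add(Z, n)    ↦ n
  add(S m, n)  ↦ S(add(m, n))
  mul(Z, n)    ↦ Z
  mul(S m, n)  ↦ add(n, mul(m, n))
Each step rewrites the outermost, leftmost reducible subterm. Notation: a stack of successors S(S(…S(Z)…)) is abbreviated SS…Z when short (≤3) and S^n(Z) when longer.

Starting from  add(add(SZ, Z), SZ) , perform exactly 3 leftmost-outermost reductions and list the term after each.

  start: add(add(SZ, Z), SZ)
  →1  add(S(add(Z, Z)), SZ)
  →2  S(add(add(Z, Z), SZ))
  →3  S(add(Z, SZ))

Answer: after 3 steps: S(add(Z, SZ))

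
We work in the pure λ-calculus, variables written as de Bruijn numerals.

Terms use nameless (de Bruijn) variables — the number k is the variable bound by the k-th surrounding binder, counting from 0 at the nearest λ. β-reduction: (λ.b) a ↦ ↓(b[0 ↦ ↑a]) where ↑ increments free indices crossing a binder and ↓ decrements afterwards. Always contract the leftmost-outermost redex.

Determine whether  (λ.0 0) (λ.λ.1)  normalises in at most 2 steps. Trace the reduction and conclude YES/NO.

Answer: YES — reaches normal form λ.λ.λ.1 in 2 ≤ 2 steps

Working:
  start: (λ.0 0) (λ.λ.1)
  →1  (λ.λ.1) (λ.λ.1)
  →2  λ.λ.λ.1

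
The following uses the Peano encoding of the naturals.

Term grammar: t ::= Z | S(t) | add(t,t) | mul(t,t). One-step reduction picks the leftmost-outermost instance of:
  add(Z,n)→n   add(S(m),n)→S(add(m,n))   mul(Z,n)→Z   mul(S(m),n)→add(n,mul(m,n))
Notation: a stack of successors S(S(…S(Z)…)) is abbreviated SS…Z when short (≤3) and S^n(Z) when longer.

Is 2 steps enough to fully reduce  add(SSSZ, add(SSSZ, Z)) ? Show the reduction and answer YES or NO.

  start: add(SSSZ, add(SSSZ, Z))
  step 1: S(add(SSZ, add(SSSZ, Z)))
  step 2: S(S(add(SZ, add(SSSZ, Z))))

Answer: NO — after 2 steps the term is S(S(add(SZ, add(SSSZ, Z)))), not yet normal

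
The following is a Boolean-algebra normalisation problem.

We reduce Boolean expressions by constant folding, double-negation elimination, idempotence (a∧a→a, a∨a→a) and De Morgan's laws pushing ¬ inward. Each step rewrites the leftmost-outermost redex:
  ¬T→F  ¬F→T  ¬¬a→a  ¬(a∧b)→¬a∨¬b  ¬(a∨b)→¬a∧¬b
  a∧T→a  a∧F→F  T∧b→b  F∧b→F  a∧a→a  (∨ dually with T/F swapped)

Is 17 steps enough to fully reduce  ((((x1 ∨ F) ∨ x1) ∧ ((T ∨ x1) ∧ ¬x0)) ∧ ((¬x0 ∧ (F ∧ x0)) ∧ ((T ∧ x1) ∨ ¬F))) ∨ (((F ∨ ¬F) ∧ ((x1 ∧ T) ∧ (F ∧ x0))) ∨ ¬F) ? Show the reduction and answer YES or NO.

Answer: YES — reaches normal form T in 17 ≤ 17 steps

Derivation:
  start: ((((x1 ∨ F) ∨ x1) ∧ ((T ∨ x1) ∧ ¬x0)) ∧ ((¬x0 ∧ (F ∧ x0)) ∧ ((T ∧ x1) ∨ ¬F))) ∨ (((F ∨ ¬F) ∧ ((x1 ∧ T) ∧ (F ∧ x0))) ∨ ¬F)
  step 1: (((x1 ∨ x1) ∧ ((T ∨ x1) ∧ ¬x0)) ∧ ((¬x0 ∧ (F ∧ x0)) ∧ ((T ∧ x1) ∨ ¬F))) ∨ (((F ∨ ¬F) ∧ ((x1 ∧ T) ∧ (F ∧ x0))) ∨ ¬F)
  step 2: ((x1 ∧ ((T ∨ x1) ∧ ¬x0)) ∧ ((¬x0 ∧ (F ∧ x0)) ∧ ((T ∧ x1) ∨ ¬F))) ∨ (((F ∨ ¬F) ∧ ((x1 ∧ T) ∧ (F ∧ x0))) ∨ ¬F)
  step 3: ((x1 ∧ (T ∧ ¬x0)) ∧ ((¬x0 ∧ (F ∧ x0)) ∧ ((T ∧ x1) ∨ ¬F))) ∨ (((F ∨ ¬F) ∧ ((x1 ∧ T) ∧ (F ∧ x0))) ∨ ¬F)
  step 4: ((x1 ∧ ¬x0) ∧ ((¬x0 ∧ (F ∧ x0)) ∧ ((T ∧ x1) ∨ ¬F))) ∨ (((F ∨ ¬F) ∧ ((x1 ∧ T) ∧ (F ∧ x0))) ∨ ¬F)
  step 5: ((x1 ∧ ¬x0) ∧ ((¬x0 ∧ F) ∧ ((T ∧ x1) ∨ ¬F))) ∨ (((F ∨ ¬F) ∧ ((x1 ∧ T) ∧ (F ∧ x0))) ∨ ¬F)
  step 6: ((x1 ∧ ¬x0) ∧ (F ∧ ((T ∧ x1) ∨ ¬F))) ∨ (((F ∨ ¬F) ∧ ((x1 ∧ T) ∧ (F ∧ x0))) ∨ ¬F)
  step 7: ((x1 ∧ ¬x0) ∧ F) ∨ (((F ∨ ¬F) ∧ ((x1 ∧ T) ∧ (F ∧ x0))) ∨ ¬F)
  step 8: F ∨ (((F ∨ ¬F) ∧ ((x1 ∧ T) ∧ (F ∧ x0))) ∨ ¬F)
  step 9: ((F ∨ ¬F) ∧ ((x1 ∧ T) ∧ (F ∧ x0))) ∨ ¬F
  step 10: (¬F ∧ ((x1 ∧ T) ∧ (F ∧ x0))) ∨ ¬F
  step 11: (T ∧ ((x1 ∧ T) ∧ (F ∧ x0))) ∨ ¬F
  step 12: ((x1 ∧ T) ∧ (F ∧ x0)) ∨ ¬F
  step 13: (x1 ∧ (F ∧ x0)) ∨ ¬F
  step 14: (x1 ∧ F) ∨ ¬F
  step 15: F ∨ ¬F
  step 16: ¬F
  step 17: T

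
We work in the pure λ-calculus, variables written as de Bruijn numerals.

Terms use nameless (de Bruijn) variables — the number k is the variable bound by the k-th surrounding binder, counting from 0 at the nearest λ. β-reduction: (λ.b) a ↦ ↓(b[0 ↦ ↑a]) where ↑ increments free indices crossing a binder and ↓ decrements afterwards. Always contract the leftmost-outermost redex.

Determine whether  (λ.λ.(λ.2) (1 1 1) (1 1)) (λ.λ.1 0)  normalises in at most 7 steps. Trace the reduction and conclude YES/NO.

Answer: YES — reaches normal form λ.λ.λ.1 0 in 6 ≤ 7 steps

Reduction:
  start: (λ.λ.(λ.2) (1 1 1) (1 1)) (λ.λ.1 0)
  step 1: λ.(λ.λ.λ.1 0) ((λ.λ.1 0) (λ.λ.1 0) (λ.λ.1 0)) ((λ.λ.1 0) (λ.λ.1 0))
  step 2: λ.(λ.λ.1 0) ((λ.λ.1 0) (λ.λ.1 0))
  step 3: λ.λ.(λ.λ.1 0) (λ.λ.1 0) 0
  step 4: λ.λ.(λ.(λ.λ.1 0) 0) 0
  step 5: λ.λ.(λ.λ.1 0) 0
  step 6: λ.λ.λ.1 0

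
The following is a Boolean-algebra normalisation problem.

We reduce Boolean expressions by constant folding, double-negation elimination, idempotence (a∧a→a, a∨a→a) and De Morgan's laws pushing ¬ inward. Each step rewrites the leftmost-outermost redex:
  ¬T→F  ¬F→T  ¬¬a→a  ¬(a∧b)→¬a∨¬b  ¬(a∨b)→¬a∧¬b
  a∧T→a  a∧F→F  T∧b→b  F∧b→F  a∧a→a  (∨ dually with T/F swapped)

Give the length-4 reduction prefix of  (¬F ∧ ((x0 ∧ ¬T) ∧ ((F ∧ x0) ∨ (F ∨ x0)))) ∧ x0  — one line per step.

Answer: after 4 steps: (F ∧ ((F ∧ x0) ∨ (F ∨ x0))) ∧ x0

Working:
  start: (¬F ∧ ((x0 ∧ ¬T) ∧ ((F ∧ x0) ∨ (F ∨ x0)))) ∧ x0
  step 1: (T ∧ ((x0 ∧ ¬T) ∧ ((F ∧ x0) ∨ (F ∨ x0)))) ∧ x0
  step 2: ((x0 ∧ ¬T) ∧ ((F ∧ x0) ∨ (F ∨ x0))) ∧ x0
  step 3: ((x0 ∧ F) ∧ ((F ∧ x0) ∨ (F ∨ x0))) ∧ x0
  step 4: (F ∧ ((F ∧ x0) ∨ (F ∨ x0))) ∧ x0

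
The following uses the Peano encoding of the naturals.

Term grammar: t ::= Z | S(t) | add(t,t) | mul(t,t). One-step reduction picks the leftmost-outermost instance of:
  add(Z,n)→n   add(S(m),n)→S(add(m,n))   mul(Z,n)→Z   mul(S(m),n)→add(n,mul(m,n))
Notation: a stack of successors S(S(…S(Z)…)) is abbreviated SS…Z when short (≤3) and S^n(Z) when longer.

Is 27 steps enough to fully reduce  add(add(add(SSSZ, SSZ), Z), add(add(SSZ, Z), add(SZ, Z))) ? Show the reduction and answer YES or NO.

Answer: YES — reaches normal form S^8(Z) in 24 ≤ 27 steps

Derivation:
  start: add(add(add(SSSZ, SSZ), Z), add(add(SSZ, Z), add(SZ, Z)))
  step 1: add(add(S(add(SSZ, SSZ)), Z), add(add(SSZ, Z), add(SZ, Z)))
  step 2: add(S(add(add(SSZ, SSZ), Z)), add(add(SSZ, Z), add(SZ, Z)))
  step 3: S(add(add(add(SSZ, SSZ), Z), add(add(SSZ, Z), add(SZ, Z))))
  step 4: S(add(add(S(add(SZ, SSZ)), Z), add(add(SSZ, Z), add(SZ, Z))))
  step 5: S(add(S(add(add(SZ, SSZ), Z)), add(add(SSZ, Z), add(SZ, Z))))
  step 6: S(S(add(add(add(SZ, SSZ), Z), add(add(SSZ, Z), add(SZ, Z)))))
  step 7: S(S(add(add(S(add(Z, SSZ)), Z), add(add(SSZ, Z), add(SZ, Z)))))
  step 8: S(S(add(S(add(add(Z, SSZ), Z)), add(add(SSZ, Z), add(SZ, Z)))))
  step 9: S(S(S(add(add(add(Z, SSZ), Z), add(add(SSZ, Z), add(SZ, Z))))))
  step 10: S(S(S(add(add(SSZ, Z), add(add(SSZ, Z), add(SZ, Z))))))
  step 11: S(S(S(add(S(add(SZ, Z)), add(add(SSZ, Z), add(SZ, Z))))))
  step 12: S(S(S(S(add(add(SZ, Z), add(add(SSZ, Z), add(SZ, Z)))))))
  step 13: S(S(S(S(add(S(add(Z, Z)), add(add(SSZ, Z), add(SZ, Z)))))))
  step 14: S(S(S(S(S(add(add(Z, Z), add(add(SSZ, Z), add(SZ, Z))))))))
  step 15: S(S(S(S(S(add(Z, add(add(SSZ, Z), add(SZ, Z))))))))
  step 16: S(S(S(S(S(add(add(SSZ, Z), add(SZ, Z)))))))
  step 17: S(S(S(S(S(add(S(add(SZ, Z)), add(SZ, Z)))))))
  step 18: S(S(S(S(S(S(add(add(SZ, Z), add(SZ, Z))))))))
  step 19: S(S(S(S(S(S(add(S(add(Z, Z)), add(SZ, Z))))))))
  step 20: S(S(S(S(S(S(S(add(add(Z, Z), add(SZ, Z)))))))))
  step 21: S(S(S(S(S(S(S(add(Z, add(SZ, Z)))))))))
  step 22: S(S(S(S(S(S(S(add(SZ, Z))))))))
  step 23: S(S(S(S(S(S(S(S(add(Z, Z)))))))))
  step 24: S^8(Z)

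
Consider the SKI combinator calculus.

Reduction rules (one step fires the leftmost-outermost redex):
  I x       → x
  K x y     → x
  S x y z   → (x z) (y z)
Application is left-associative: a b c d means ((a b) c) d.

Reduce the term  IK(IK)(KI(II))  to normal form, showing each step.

Answer: normal form = K  (in 3 steps)

Derivation:
  start: IK(IK)(KI(II))
  →1  K(IK)(KI(II))
  →2  IK
  →3  K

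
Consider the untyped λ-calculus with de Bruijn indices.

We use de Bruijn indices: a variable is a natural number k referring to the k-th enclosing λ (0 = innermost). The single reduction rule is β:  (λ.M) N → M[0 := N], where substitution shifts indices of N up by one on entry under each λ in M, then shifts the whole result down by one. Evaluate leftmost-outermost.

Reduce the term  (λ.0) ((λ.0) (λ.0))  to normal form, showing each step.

Answer: normal form = λ.0  (in 2 steps)

Working:
  start: (λ.0) ((λ.0) (λ.0))
  [1] (λ.0) (λ.0)
  [2] λ.0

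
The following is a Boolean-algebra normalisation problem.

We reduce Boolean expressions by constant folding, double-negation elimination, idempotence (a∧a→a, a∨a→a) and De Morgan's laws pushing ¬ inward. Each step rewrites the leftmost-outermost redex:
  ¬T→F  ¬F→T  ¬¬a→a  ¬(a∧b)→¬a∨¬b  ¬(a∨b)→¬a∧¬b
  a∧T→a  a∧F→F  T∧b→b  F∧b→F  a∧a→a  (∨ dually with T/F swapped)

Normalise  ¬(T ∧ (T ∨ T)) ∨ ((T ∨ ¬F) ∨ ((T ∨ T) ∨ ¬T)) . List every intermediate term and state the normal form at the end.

Answer: normal form = T  (in 9 steps)

Working:
  start: ¬(T ∧ (T ∨ T)) ∨ ((T ∨ ¬F) ∨ ((T ∨ T) ∨ ¬T))
  step 1: (¬T ∨ ¬(T ∨ T)) ∨ ((T ∨ ¬F) ∨ ((T ∨ T) ∨ ¬T))
  step 2: (F ∨ ¬(T ∨ T)) ∨ ((T ∨ ¬F) ∨ ((T ∨ T) ∨ ¬T))
  step 3: ¬(T ∨ T) ∨ ((T ∨ ¬F) ∨ ((T ∨ T) ∨ ¬T))
  step 4: (¬T ∧ ¬T) ∨ ((T ∨ ¬F) ∨ ((T ∨ T) ∨ ¬T))
  step 5: ¬T ∨ ((T ∨ ¬F) ∨ ((T ∨ T) ∨ ¬T))
  step 6: F ∨ ((T ∨ ¬F) ∨ ((T ∨ T) ∨ ¬T))
  step 7: (T ∨ ¬F) ∨ ((T ∨ T) ∨ ¬T)
  step 8: T ∨ ((T ∨ T) ∨ ¬T)
  step 9: T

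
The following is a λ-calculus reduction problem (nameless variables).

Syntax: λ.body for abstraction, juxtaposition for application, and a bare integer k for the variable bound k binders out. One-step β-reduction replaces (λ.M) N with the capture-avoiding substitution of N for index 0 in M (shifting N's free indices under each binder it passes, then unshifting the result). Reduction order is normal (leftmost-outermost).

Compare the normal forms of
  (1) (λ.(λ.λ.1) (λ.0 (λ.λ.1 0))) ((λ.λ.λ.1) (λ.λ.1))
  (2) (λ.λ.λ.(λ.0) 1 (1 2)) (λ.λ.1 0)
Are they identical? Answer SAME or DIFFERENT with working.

Term A:
  start: (λ.(λ.λ.1) (λ.0 (λ.λ.1 0))) ((λ.λ.λ.1) (λ.λ.1))
  →1  (λ.λ.1) (λ.0 (λ.λ.1 0))
  →2  λ.λ.0 (λ.λ.1 0)

Term B:
  start: (λ.λ.λ.(λ.0) 1 (1 2)) (λ.λ.1 0)
  →1  λ.λ.(λ.0) 1 (1 (λ.λ.1 0))
  →2  λ.λ.1 (1 (λ.λ.1 0))

Answer: DIFFERENT — A ⇓ λ.λ.0 (λ.λ.1 0), B ⇓ λ.λ.1 (1 (λ.λ.1 0))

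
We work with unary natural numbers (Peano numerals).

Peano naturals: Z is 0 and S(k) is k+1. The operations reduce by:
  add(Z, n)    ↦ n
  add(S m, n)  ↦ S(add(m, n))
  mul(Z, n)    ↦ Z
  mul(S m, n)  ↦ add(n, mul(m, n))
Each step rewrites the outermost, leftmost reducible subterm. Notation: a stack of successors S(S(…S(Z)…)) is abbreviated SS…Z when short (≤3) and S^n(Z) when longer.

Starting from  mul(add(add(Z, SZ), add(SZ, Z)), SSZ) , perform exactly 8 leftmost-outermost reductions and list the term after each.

Answer: after 8 steps: S(S(mul(S(add(Z, Z)), SSZ)))

Derivation:
  start: mul(add(add(Z, SZ), add(SZ, Z)), SSZ)
  step 1: mul(add(SZ, add(SZ, Z)), SSZ)
  step 2: mul(S(add(Z, add(SZ, Z))), SSZ)
  step 3: add(SSZ, mul(add(Z, add(SZ, Z)), SSZ))
  step 4: S(add(SZ, mul(add(Z, add(SZ, Z)), SSZ)))
  step 5: S(S(add(Z, mul(add(Z, add(SZ, Z)), SSZ))))
  step 6: S(S(mul(add(Z, add(SZ, Z)), SSZ)))
  step 7: S(S(mul(add(SZ, Z), SSZ)))
  step 8: S(S(mul(S(add(Z, Z)), SSZ)))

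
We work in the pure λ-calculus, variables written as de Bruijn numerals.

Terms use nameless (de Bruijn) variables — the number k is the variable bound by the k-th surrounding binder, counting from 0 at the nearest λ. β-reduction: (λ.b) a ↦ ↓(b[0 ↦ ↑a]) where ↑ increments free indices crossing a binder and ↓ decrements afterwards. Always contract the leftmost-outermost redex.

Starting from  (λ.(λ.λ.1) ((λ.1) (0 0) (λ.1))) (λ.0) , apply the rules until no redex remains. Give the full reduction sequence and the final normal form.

  start: (λ.(λ.λ.1) ((λ.1) (0 0) (λ.1))) (λ.0)
  step 1: (λ.λ.1) ((λ.λ.0) ((λ.0) (λ.0)) (λ.λ.0))
  step 2: λ.(λ.λ.0) ((λ.0) (λ.0)) (λ.λ.0)
  step 3: λ.(λ.0) (λ.λ.0)
  step 4: λ.λ.λ.0

Answer: normal form = λ.λ.λ.0  (in 4 steps)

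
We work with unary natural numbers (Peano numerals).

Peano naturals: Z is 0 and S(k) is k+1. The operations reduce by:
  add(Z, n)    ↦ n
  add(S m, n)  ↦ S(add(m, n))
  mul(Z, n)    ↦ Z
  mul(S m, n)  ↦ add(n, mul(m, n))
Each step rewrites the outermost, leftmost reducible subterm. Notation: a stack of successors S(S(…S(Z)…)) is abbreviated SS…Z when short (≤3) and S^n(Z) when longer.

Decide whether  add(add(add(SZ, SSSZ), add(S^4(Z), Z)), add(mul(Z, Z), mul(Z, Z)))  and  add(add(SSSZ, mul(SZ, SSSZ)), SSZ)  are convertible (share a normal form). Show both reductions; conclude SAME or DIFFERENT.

Answer: SAME — A ⇓ S^8(Z), B ⇓ S^8(Z)

Reduction:
Term A:
  start: add(add(add(SZ, SSSZ), add(S^4(Z), Z)), add(mul(Z, Z), mul(Z, Z)))
  →1  add(add(S(add(Z, SSSZ)), add(S^4(Z), Z)), add(mul(Z, Z), mul(Z, Z)))
  →2  add(S(add(add(Z, SSSZ), add(S^4(Z), Z))), add(mul(Z, Z), mul(Z, Z)))
  →3  S(add(add(add(Z, SSSZ), add(S^4(Z), Z)), add(mul(Z, Z), mul(Z, Z))))
  →4  S(add(add(SSSZ, add(S^4(Z), Z)), add(mul(Z, Z), mul(Z, Z))))
  →5  S(add(S(add(SSZ, add(S^4(Z), Z))), add(mul(Z, Z), mul(Z, Z))))
  →6  S(S(add(add(SSZ, add(S^4(Z), Z)), add(mul(Z, Z), mul(Z, Z)))))
  →7  S(S(add(S(add(SZ, add(S^4(Z), Z))), add(mul(Z, Z), mul(Z, Z)))))
  →8  S(S(S(add(add(SZ, add(S^4(Z), Z)), add(mul(Z, Z), mul(Z, Z))))))
  →9  S(S(S(add(S(add(Z, add(S^4(Z), Z))), add(mul(Z, Z), mul(Z, Z))))))
  →10  S(S(S(S(add(add(Z, add(S^4(Z), Z)), add(mul(Z, Z), mul(Z, Z)))))))
  →11  S(S(S(S(add(add(S^4(Z), Z), add(mul(Z, Z), mul(Z, Z)))))))
  →12  S(S(S(S(add(S(add(SSSZ, Z)), add(mul(Z, Z), mul(Z, Z)))))))
  →13  S(S(S(S(S(add(add(SSSZ, Z), add(mul(Z, Z), mul(Z, Z))))))))
  →14  S(S(S(S(S(add(S(add(SSZ, Z)), add(mul(Z, Z), mul(Z, Z))))))))
  →15  S(S(S(S(S(S(add(add(SSZ, Z), add(mul(Z, Z), mul(Z, Z)))))))))
  →16  S(S(S(S(S(S(add(S(add(SZ, Z)), add(mul(Z, Z), mul(Z, Z)))))))))
  →17  S(S(S(S(S(S(S(add(add(SZ, Z), add(mul(Z, Z), mul(Z, Z))))))))))
  →18  S(S(S(S(S(S(S(add(S(add(Z, Z)), add(mul(Z, Z), mul(Z, Z))))))))))
  →19  S(S(S(S(S(S(S(S(add(add(Z, Z), add(mul(Z, Z), mul(Z, Z)))))))))))
  →20  S(S(S(S(S(S(S(S(add(Z, add(mul(Z, Z), mul(Z, Z)))))))))))
  →21  S(S(S(S(S(S(S(S(add(mul(Z, Z), mul(Z, Z))))))))))
  →22  S(S(S(S(S(S(S(S(add(Z, mul(Z, Z))))))))))
  →23  S(S(S(S(S(S(S(S(mul(Z, Z)))))))))
  →24  S^8(Z)

Term B:
  start: add(add(SSSZ, mul(SZ, SSSZ)), SSZ)
  →1  add(S(add(SSZ, mul(SZ, SSSZ))), SSZ)
  →2  S(add(add(SSZ, mul(SZ, SSSZ)), SSZ))
  →3  S(add(S(add(SZ, mul(SZ, SSSZ))), SSZ))
  →4  S(S(add(add(SZ, mul(SZ, SSSZ)), SSZ)))
  →5  S(S(add(S(add(Z, mul(SZ, SSSZ))), SSZ)))
  →6  S(S(S(add(add(Z, mul(SZ, SSSZ)), SSZ))))
  →7  S(S(S(add(mul(SZ, SSSZ), SSZ))))
  →8  S(S(S(add(add(SSSZ, mul(Z, SSSZ)), SSZ))))
  →9  S(S(S(add(S(add(SSZ, mul(Z, SSSZ))), SSZ))))
  →10  S(S(S(S(add(add(SSZ, mul(Z, SSSZ)), SSZ)))))
  →11  S(S(S(S(add(S(add(SZ, mul(Z, SSSZ))), SSZ)))))
  →12  S(S(S(S(S(add(add(SZ, mul(Z, SSSZ)), SSZ))))))
  →13  S(S(S(S(S(add(S(add(Z, mul(Z, SSSZ))), SSZ))))))
  →14  S(S(S(S(S(S(add(add(Z, mul(Z, SSSZ)), SSZ)))))))
  →15  S(S(S(S(S(S(add(mul(Z, SSSZ), SSZ)))))))
  →16  S(S(S(S(S(S(add(Z, SSZ)))))))
  →17  S^8(Z)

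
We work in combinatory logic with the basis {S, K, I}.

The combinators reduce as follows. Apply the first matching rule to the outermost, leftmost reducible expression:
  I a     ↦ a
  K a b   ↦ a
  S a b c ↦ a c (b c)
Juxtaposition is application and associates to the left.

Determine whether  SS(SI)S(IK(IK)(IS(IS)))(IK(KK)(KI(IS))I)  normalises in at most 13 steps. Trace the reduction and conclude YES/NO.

Answer: YES — reaches normal form K in 10 ≤ 13 steps

Working:
  start: SS(SI)S(IK(IK)(IS(IS)))(IK(KK)(KI(IS))I)
  →1  SS(SIS)(IK(IK)(IS(IS)))(IK(KK)(KI(IS))I)
  →2  S(IK(IK)(IS(IS)))(SIS(IK(IK)(IS(IS))))(IK(KK)(KI(IS))I)
  →3  IK(IK)(IS(IS))(IK(KK)(KI(IS))I)(SIS(IK(IK)(IS(IS)))(IK(KK)(KI(IS))I))
  →4  K(IK)(IS(IS))(IK(KK)(KI(IS))I)(SIS(IK(IK)(IS(IS)))(IK(KK)(KI(IS))I))
  →5  IK(IK(KK)(KI(IS))I)(SIS(IK(IK)(IS(IS)))(IK(KK)(KI(IS))I))
  →6  K(IK(KK)(KI(IS))I)(SIS(IK(IK)(IS(IS)))(IK(KK)(KI(IS))I))
  →7  IK(KK)(KI(IS))I
  →8  K(KK)(KI(IS))I
  →9  KKI
  →10  K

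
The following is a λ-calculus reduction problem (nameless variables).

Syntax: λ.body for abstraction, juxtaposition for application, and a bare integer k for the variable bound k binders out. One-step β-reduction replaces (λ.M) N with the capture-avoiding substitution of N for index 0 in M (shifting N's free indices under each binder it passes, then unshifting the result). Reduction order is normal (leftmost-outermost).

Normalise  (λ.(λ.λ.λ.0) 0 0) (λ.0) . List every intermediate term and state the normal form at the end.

  start: (λ.(λ.λ.λ.0) 0 0) (λ.0)
  [1] (λ.λ.λ.0) (λ.0) (λ.0)
  [2] (λ.λ.0) (λ.0)
  [3] λ.0

Answer: normal form = λ.0  (in 3 steps)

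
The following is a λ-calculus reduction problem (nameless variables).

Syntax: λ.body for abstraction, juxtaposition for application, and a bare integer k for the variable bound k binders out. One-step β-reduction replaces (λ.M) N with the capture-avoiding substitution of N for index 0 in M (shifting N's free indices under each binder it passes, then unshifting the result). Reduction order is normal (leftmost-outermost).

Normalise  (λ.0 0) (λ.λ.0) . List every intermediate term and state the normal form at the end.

  start: (λ.0 0) (λ.λ.0)
  →1  (λ.λ.0) (λ.λ.0)
  →2  λ.0

Answer: normal form = λ.0  (in 2 steps)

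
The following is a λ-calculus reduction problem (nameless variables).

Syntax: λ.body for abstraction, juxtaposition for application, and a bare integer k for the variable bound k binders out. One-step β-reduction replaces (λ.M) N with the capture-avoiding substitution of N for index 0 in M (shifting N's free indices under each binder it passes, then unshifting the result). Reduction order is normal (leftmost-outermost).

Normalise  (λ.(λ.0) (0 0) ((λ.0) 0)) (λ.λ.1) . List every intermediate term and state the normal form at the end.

Answer: normal form = λ.λ.1  (in 4 steps)

Derivation:
  start: (λ.(λ.0) (0 0) ((λ.0) 0)) (λ.λ.1)
  step 1: (λ.0) ((λ.λ.1) (λ.λ.1)) ((λ.0) (λ.λ.1))
  step 2: (λ.λ.1) (λ.λ.1) ((λ.0) (λ.λ.1))
  step 3: (λ.λ.λ.1) ((λ.0) (λ.λ.1))
  step 4: λ.λ.1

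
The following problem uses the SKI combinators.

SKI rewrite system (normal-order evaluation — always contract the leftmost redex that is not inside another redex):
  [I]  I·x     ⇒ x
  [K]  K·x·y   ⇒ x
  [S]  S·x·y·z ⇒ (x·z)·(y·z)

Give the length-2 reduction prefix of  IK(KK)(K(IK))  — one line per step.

  start: IK(KK)(K(IK))
  step 1: K(KK)(K(IK))
  step 2: KK

Answer: after 2 steps: KK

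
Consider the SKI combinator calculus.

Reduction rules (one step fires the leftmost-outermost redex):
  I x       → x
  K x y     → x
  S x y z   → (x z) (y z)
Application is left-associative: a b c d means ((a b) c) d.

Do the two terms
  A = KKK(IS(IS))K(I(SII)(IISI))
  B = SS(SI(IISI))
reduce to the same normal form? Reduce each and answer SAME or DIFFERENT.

Answer: SAME — A ⇓ SS(SI(SI)), B ⇓ SS(SI(SI))

Derivation:
Term A:
  start: KKK(IS(IS))K(I(SII)(IISI))
  →1  K(IS(IS))K(I(SII)(IISI))
  →2  IS(IS)(I(SII)(IISI))
  →3  S(IS)(I(SII)(IISI))
  →4  SS(I(SII)(IISI))
  →5  SS(SII(IISI))
  →6  SS(I(IISI)(I(IISI)))
  →7  SS(IISI(I(IISI)))
  →8  SS(ISI(I(IISI)))
  →9  SS(SI(I(IISI)))
  →10  SS(SI(IISI))
  →11  SS(SI(ISI))
  →12  SS(SI(SI))

Term B:
  start: SS(SI(IISI))
  →1  SS(SI(ISI))
  →2  SS(SI(SI))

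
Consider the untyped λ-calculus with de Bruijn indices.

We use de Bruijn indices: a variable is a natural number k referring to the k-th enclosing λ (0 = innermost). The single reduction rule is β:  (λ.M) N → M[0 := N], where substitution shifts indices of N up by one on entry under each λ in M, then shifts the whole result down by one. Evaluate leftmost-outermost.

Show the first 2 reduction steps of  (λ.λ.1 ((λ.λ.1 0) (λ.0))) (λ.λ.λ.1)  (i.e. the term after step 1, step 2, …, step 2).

  start: (λ.λ.1 ((λ.λ.1 0) (λ.0))) (λ.λ.λ.1)
  step 1: λ.(λ.λ.λ.1) ((λ.λ.1 0) (λ.0))
  step 2: λ.λ.λ.1

Answer: after 2 steps: λ.λ.λ.1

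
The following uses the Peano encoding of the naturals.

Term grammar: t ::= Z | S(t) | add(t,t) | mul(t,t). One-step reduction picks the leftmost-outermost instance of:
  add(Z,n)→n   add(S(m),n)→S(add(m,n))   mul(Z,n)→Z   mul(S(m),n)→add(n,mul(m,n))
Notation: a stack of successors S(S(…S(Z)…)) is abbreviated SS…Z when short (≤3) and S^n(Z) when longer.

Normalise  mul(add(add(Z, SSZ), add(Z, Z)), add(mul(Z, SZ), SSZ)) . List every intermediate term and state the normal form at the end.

Answer: normal form = S^4(Z)  (in 18 steps)

Working:
  start: mul(add(add(Z, SSZ), add(Z, Z)), add(mul(Z, SZ), SSZ))
  [1] mul(add(SSZ, add(Z, Z)), add(mul(Z, SZ), SSZ))
  [2] mul(S(add(SZ, add(Z, Z))), add(mul(Z, SZ), SSZ))
  [3] add(add(mul(Z, SZ), SSZ), mul(add(SZ, add(Z, Z)), add(mul(Z, SZ), SSZ)))
  [4] add(add(Z, SSZ), mul(add(SZ, add(Z, Z)), add(mul(Z, SZ), SSZ)))
  [5] add(SSZ, mul(add(SZ, add(Z, Z)), add(mul(Z, SZ), SSZ)))
  [6] S(add(SZ, mul(add(SZ, add(Z, Z)), add(mul(Z, SZ), SSZ))))
  [7] S(S(add(Z, mul(add(SZ, add(Z, Z)), add(mul(Z, SZ), SSZ)))))
  [8] S(S(mul(add(SZ, add(Z, Z)), add(mul(Z, SZ), SSZ))))
  [9] S(S(mul(S(add(Z, add(Z, Z))), add(mul(Z, SZ), SSZ))))
  [10] S(S(add(add(mul(Z, SZ), SSZ), mul(add(Z, add(Z, Z)), add(mul(Z, SZ), SSZ)))))
  [11] S(S(add(add(Z, SSZ), mul(add(Z, add(Z, Z)), add(mul(Z, SZ), SSZ)))))
  [12] S(S(add(SSZ, mul(add(Z, add(Z, Z)), add(mul(Z, SZ), SSZ)))))
  [13] S(S(S(add(SZ, mul(add(Z, add(Z, Z)), add(mul(Z, SZ), SSZ))))))
  [14] S(S(S(S(add(Z, mul(add(Z, add(Z, Z)), add(mul(Z, SZ), SSZ)))))))
  [15] S(S(S(S(mul(add(Z, add(Z, Z)), add(mul(Z, SZ), SSZ))))))
  [16] S(S(S(S(mul(add(Z, Z), add(mul(Z, SZ), SSZ))))))
  [17] S(S(S(S(mul(Z, add(mul(Z, SZ), SSZ))))))
  [18] S^4(Z)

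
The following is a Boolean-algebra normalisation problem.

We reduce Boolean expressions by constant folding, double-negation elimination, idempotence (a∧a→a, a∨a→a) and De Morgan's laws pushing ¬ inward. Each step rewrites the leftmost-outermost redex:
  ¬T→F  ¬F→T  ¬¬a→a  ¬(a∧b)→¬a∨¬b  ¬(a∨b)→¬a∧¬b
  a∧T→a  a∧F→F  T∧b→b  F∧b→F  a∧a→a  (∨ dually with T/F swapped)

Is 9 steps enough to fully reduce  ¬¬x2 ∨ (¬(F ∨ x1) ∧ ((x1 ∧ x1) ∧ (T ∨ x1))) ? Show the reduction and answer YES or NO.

Answer: YES — reaches normal form x2 ∨ (¬x1 ∧ x1) in 7 ≤ 9 steps

Reduction:
  start: ¬¬x2 ∨ (¬(F ∨ x1) ∧ ((x1 ∧ x1) ∧ (T ∨ x1)))
  step 1: x2 ∨ (¬(F ∨ x1) ∧ ((x1 ∧ x1) ∧ (T ∨ x1)))
  step 2: x2 ∨ ((¬F ∧ ¬x1) ∧ ((x1 ∧ x1) ∧ (T ∨ x1)))
  step 3: x2 ∨ ((T ∧ ¬x1) ∧ ((x1 ∧ x1) ∧ (T ∨ x1)))
  step 4: x2 ∨ (¬x1 ∧ ((x1 ∧ x1) ∧ (T ∨ x1)))
  step 5: x2 ∨ (¬x1 ∧ (x1 ∧ (T ∨ x1)))
  step 6: x2 ∨ (¬x1 ∧ (x1 ∧ T))
  step 7: x2 ∨ (¬x1 ∧ x1)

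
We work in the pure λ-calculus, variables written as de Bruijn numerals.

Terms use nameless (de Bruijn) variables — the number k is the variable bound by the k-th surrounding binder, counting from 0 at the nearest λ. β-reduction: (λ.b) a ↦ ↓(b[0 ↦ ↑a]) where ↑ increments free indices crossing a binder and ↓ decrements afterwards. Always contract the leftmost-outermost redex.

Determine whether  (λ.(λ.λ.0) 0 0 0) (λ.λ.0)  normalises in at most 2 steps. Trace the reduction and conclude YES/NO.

  start: (λ.(λ.λ.0) 0 0 0) (λ.λ.0)
  [1] (λ.λ.0) (λ.λ.0) (λ.λ.0) (λ.λ.0)
  [2] (λ.0) (λ.λ.0) (λ.λ.0)

Answer: NO — after 2 steps the term is (λ.0) (λ.λ.0) (λ.λ.0), not yet normal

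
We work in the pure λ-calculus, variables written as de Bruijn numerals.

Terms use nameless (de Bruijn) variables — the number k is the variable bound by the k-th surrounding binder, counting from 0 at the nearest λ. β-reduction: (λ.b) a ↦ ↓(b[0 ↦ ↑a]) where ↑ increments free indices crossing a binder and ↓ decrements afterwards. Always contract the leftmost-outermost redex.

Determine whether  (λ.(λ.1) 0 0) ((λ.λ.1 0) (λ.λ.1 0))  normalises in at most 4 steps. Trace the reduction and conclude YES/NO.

Answer: NO — after 4 steps the term is (λ.λ.1 0) ((λ.λ.1 0) (λ.λ.1 0)), not yet normal

Derivation:
  start: (λ.(λ.1) 0 0) ((λ.λ.1 0) (λ.λ.1 0))
  →1  (λ.(λ.λ.1 0) (λ.λ.1 0)) ((λ.λ.1 0) (λ.λ.1 0)) ((λ.λ.1 0) (λ.λ.1 0))
  →2  (λ.λ.1 0) (λ.λ.1 0) ((λ.λ.1 0) (λ.λ.1 0))
  →3  (λ.(λ.λ.1 0) 0) ((λ.λ.1 0) (λ.λ.1 0))
  →4  (λ.λ.1 0) ((λ.λ.1 0) (λ.λ.1 0))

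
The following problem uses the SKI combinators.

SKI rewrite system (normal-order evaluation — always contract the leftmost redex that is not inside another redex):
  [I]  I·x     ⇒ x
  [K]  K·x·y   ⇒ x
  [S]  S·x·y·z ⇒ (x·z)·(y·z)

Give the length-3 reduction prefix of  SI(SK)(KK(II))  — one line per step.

Answer: after 3 steps: K(SK(KK(II)))

Reduction:
  start: SI(SK)(KK(II))
  →1  I(KK(II))(SK(KK(II)))
  →2  KK(II)(SK(KK(II)))
  →3  K(SK(KK(II)))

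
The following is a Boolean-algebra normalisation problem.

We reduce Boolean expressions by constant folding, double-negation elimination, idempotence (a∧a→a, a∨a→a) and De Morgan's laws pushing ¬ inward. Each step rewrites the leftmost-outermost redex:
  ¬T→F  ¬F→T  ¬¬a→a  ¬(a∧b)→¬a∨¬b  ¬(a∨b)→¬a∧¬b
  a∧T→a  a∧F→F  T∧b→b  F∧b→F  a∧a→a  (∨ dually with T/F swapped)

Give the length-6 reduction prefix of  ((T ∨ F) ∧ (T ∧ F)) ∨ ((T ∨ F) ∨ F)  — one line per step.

  start: ((T ∨ F) ∧ (T ∧ F)) ∨ ((T ∨ F) ∨ F)
  [1] (T ∧ (T ∧ F)) ∨ ((T ∨ F) ∨ F)
  [2] (T ∧ F) ∨ ((T ∨ F) ∨ F)
  [3] F ∨ ((T ∨ F) ∨ F)
  [4] (T ∨ F) ∨ F
  [5] T ∨ F
  [6] T

Answer: after 6 steps: T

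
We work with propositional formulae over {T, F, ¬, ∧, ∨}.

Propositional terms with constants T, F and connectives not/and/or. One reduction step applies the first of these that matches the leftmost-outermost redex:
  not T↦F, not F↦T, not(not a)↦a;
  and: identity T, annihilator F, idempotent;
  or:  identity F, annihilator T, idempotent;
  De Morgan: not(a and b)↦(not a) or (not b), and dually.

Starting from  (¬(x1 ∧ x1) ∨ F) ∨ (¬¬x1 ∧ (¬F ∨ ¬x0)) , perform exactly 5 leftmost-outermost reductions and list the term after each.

Answer: after 5 steps: ¬x1 ∨ (x1 ∧ (T ∨ ¬x0))

Derivation:
  start: (¬(x1 ∧ x1) ∨ F) ∨ (¬¬x1 ∧ (¬F ∨ ¬x0))
  [1] ¬(x1 ∧ x1) ∨ (¬¬x1 ∧ (¬F ∨ ¬x0))
  [2] (¬x1 ∨ ¬x1) ∨ (¬¬x1 ∧ (¬F ∨ ¬x0))
  [3] ¬x1 ∨ (¬¬x1 ∧ (¬F ∨ ¬x0))
  [4] ¬x1 ∨ (x1 ∧ (¬F ∨ ¬x0))
  [5] ¬x1 ∨ (x1 ∧ (T ∨ ¬x0))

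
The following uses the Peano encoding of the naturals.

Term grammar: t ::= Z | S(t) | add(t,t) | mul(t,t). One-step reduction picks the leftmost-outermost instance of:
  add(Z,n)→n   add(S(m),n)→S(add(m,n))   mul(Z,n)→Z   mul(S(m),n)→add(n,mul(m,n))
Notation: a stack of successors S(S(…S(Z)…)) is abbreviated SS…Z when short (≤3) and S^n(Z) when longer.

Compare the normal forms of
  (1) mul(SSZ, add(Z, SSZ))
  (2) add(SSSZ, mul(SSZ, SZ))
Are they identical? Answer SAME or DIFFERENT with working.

Term A:
  start: mul(SSZ, add(Z, SSZ))
  →1  add(add(Z, SSZ), mul(SZ, add(Z, SSZ)))
  →2  add(SSZ, mul(SZ, add(Z, SSZ)))
  →3  S(add(SZ, mul(SZ, add(Z, SSZ))))
  →4  S(S(add(Z, mul(SZ, add(Z, SSZ)))))
  →5  S(S(mul(SZ, add(Z, SSZ))))
  →6  S(S(add(add(Z, SSZ), mul(Z, add(Z, SSZ)))))
  →7  S(S(add(SSZ, mul(Z, add(Z, SSZ)))))
  →8  S(S(S(add(SZ, mul(Z, add(Z, SSZ))))))
  →9  S(S(S(S(add(Z, mul(Z, add(Z, SSZ)))))))
  →10  S(S(S(S(mul(Z, add(Z, SSZ))))))
  →11  S^4(Z)

Term B:
  start: add(SSSZ, mul(SSZ, SZ))
  →1  S(add(SSZ, mul(SSZ, SZ)))
  →2  S(S(add(SZ, mul(SSZ, SZ))))
  →3  S(S(S(add(Z, mul(SSZ, SZ)))))
  →4  S(S(S(mul(SSZ, SZ))))
  →5  S(S(S(add(SZ, mul(SZ, SZ)))))
  →6  S(S(S(S(add(Z, mul(SZ, SZ))))))
  →7  S(S(S(S(mul(SZ, SZ)))))
  →8  S(S(S(S(add(SZ, mul(Z, SZ))))))
  →9  S(S(S(S(S(add(Z, mul(Z, SZ)))))))
  →10  S(S(S(S(S(mul(Z, SZ))))))
  →11  S^5(Z)

Answer: DIFFERENT — A ⇓ S^4(Z), B ⇓ S^5(Z)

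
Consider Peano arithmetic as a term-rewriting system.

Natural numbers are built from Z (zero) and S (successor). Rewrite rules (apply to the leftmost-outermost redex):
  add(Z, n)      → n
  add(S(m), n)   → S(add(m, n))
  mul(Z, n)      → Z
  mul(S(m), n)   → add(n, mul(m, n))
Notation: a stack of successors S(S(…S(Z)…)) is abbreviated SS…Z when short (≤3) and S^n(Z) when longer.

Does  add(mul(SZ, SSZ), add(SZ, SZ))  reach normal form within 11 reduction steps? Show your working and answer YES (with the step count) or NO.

Answer: YES — reaches normal form S^4(Z) in 10 ≤ 11 steps

Working:
  start: add(mul(SZ, SSZ), add(SZ, SZ))
  step 1: add(add(SSZ, mul(Z, SSZ)), add(SZ, SZ))
  step 2: add(S(add(SZ, mul(Z, SSZ))), add(SZ, SZ))
  step 3: S(add(add(SZ, mul(Z, SSZ)), add(SZ, SZ)))
  step 4: S(add(S(add(Z, mul(Z, SSZ))), add(SZ, SZ)))
  step 5: S(S(add(add(Z, mul(Z, SSZ)), add(SZ, SZ))))
  step 6: S(S(add(mul(Z, SSZ), add(SZ, SZ))))
  step 7: S(S(add(Z, add(SZ, SZ))))
  step 8: S(S(add(SZ, SZ)))
  step 9: S(S(S(add(Z, SZ))))
  step 10: S^4(Z)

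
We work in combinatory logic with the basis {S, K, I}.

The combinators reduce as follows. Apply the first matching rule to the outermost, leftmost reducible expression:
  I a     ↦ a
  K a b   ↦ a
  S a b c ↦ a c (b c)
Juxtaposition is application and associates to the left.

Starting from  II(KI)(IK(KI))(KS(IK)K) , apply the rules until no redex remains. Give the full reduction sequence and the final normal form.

  start: II(KI)(IK(KI))(KS(IK)K)
  →1  I(KI)(IK(KI))(KS(IK)K)
  →2  KI(IK(KI))(KS(IK)K)
  →3  I(KS(IK)K)
  →4  KS(IK)K
  →5  SK

Answer: normal form = SK  (in 5 steps)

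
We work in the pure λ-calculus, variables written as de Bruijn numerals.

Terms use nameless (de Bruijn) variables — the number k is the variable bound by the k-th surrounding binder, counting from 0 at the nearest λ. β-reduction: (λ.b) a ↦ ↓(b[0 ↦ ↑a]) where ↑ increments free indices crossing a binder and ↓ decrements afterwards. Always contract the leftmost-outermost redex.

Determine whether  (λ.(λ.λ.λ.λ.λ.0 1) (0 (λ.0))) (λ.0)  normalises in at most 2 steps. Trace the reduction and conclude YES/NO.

Answer: YES — reaches normal form λ.λ.λ.λ.0 1 in 2 ≤ 2 steps

Working:
  start: (λ.(λ.λ.λ.λ.λ.0 1) (0 (λ.0))) (λ.0)
  step 1: (λ.λ.λ.λ.λ.0 1) ((λ.0) (λ.0))
  step 2: λ.λ.λ.λ.0 1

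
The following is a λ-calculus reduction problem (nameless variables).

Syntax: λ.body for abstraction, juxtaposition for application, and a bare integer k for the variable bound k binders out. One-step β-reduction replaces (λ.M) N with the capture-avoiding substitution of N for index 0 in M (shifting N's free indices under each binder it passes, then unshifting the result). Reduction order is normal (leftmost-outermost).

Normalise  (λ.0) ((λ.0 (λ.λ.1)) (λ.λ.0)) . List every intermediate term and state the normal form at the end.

Answer: normal form = λ.0  (in 3 steps)

Working:
  start: (λ.0) ((λ.0 (λ.λ.1)) (λ.λ.0))
  [1] (λ.0 (λ.λ.1)) (λ.λ.0)
  [2] (λ.λ.0) (λ.λ.1)
  [3] λ.0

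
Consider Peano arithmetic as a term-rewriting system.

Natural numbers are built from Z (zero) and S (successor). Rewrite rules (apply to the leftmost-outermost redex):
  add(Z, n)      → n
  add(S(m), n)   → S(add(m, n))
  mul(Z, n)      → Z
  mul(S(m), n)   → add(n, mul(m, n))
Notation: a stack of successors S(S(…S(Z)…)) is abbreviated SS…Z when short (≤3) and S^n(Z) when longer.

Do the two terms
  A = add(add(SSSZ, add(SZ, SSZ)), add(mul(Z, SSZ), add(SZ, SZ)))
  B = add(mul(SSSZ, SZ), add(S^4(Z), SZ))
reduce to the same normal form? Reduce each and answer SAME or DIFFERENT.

Term A:
  start: add(add(SSSZ, add(SZ, SSZ)), add(mul(Z, SSZ), add(SZ, SZ)))
  [1] add(S(add(SSZ, add(SZ, SSZ))), add(mul(Z, SSZ), add(SZ, SZ)))
  [2] S(add(add(SSZ, add(SZ, SSZ)), add(mul(Z, SSZ), add(SZ, SZ))))
  [3] S(add(S(add(SZ, add(SZ, SSZ))), add(mul(Z, SSZ), add(SZ, SZ))))
  [4] S(S(add(add(SZ, add(SZ, SSZ)), add(mul(Z, SSZ), add(SZ, SZ)))))
  [5] S(S(add(S(add(Z, add(SZ, SSZ))), add(mul(Z, SSZ), add(SZ, SZ)))))
  [6] S(S(S(add(add(Z, add(SZ, SSZ)), add(mul(Z, SSZ), add(SZ, SZ))))))
  [7] S(S(S(add(add(SZ, SSZ), add(mul(Z, SSZ), add(SZ, SZ))))))
  [8] S(S(S(add(S(add(Z, SSZ)), add(mul(Z, SSZ), add(SZ, SZ))))))
  [9] S(S(S(S(add(add(Z, SSZ), add(mul(Z, SSZ), add(SZ, SZ)))))))
  [10] S(S(S(S(add(SSZ, add(mul(Z, SSZ), add(SZ, SZ)))))))
  [11] S(S(S(S(S(add(SZ, add(mul(Z, SSZ), add(SZ, SZ))))))))
  [12] S(S(S(S(S(S(add(Z, add(mul(Z, SSZ), add(SZ, SZ)))))))))
  [13] S(S(S(S(S(S(add(mul(Z, SSZ), add(SZ, SZ))))))))
  [14] S(S(S(S(S(S(add(Z, add(SZ, SZ))))))))
  [15] S(S(S(S(S(S(add(SZ, SZ)))))))
  [16] S(S(S(S(S(S(S(add(Z, SZ))))))))
  [17] S^8(Z)

Term B:
  start: add(mul(SSSZ, SZ), add(S^4(Z), SZ))
  [1] add(add(SZ, mul(SSZ, SZ)), add(S^4(Z), SZ))
  [2] add(S(add(Z, mul(SSZ, SZ))), add(S^4(Z), SZ))
  [3] S(add(add(Z, mul(SSZ, SZ)), add(S^4(Z), SZ)))
  [4] S(add(mul(SSZ, SZ), add(S^4(Z), SZ)))
  [5] S(add(add(SZ, mul(SZ, SZ)), add(S^4(Z), SZ)))
  [6] S(add(S(add(Z, mul(SZ, SZ))), add(S^4(Z), SZ)))
  [7] S(S(add(add(Z, mul(SZ, SZ)), add(S^4(Z), SZ))))
  [8] S(S(add(mul(SZ, SZ), add(S^4(Z), SZ))))
  [9] S(S(add(add(SZ, mul(Z, SZ)), add(S^4(Z), SZ))))
  [10] S(S(add(S(add(Z, mul(Z, SZ))), add(S^4(Z), SZ))))
  [11] S(S(S(add(add(Z, mul(Z, SZ)), add(S^4(Z), SZ)))))
  [12] S(S(S(add(mul(Z, SZ), add(S^4(Z), SZ)))))
  [13] S(S(S(add(Z, add(S^4(Z), SZ)))))
  [14] S(S(S(add(S^4(Z), SZ))))
  [15] S(S(S(S(add(SSSZ, SZ)))))
  [16] S(S(S(S(S(add(SSZ, SZ))))))
  [17] S(S(S(S(S(S(add(SZ, SZ)))))))
  [18] S(S(S(S(S(S(S(add(Z, SZ))))))))
  [19] S^8(Z)

Answer: SAME — A ⇓ S^8(Z), B ⇓ S^8(Z)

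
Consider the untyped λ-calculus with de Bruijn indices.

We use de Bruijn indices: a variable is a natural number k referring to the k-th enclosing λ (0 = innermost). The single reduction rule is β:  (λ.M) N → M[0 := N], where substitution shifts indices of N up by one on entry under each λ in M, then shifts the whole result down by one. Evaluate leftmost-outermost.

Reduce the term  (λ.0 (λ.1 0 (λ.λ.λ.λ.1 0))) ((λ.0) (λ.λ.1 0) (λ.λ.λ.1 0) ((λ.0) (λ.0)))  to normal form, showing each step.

  start: (λ.0 (λ.1 0 (λ.λ.λ.λ.1 0))) ((λ.0) (λ.λ.1 0) (λ.λ.λ.1 0) ((λ.0) (λ.0)))
  step 1: (λ.0) (λ.λ.1 0) (λ.λ.λ.1 0) ((λ.0) (λ.0)) (λ.(λ.0) (λ.λ.1 0) (λ.λ.λ.1 0) ((λ.0) (λ.0)) 0 (λ.λ.λ.λ.1 0))
  step 2: (λ.λ.1 0) (λ.λ.λ.1 0) ((λ.0) (λ.0)) (λ.(λ.0) (λ.λ.1 0) (λ.λ.λ.1 0) ((λ.0) (λ.0)) 0 (λ.λ.λ.λ.1 0))
  step 3: (λ.(λ.λ.λ.1 0) 0) ((λ.0) (λ.0)) (λ.(λ.0) (λ.λ.1 0) (λ.λ.λ.1 0) ((λ.0) (λ.0)) 0 (λ.λ.λ.λ.1 0))
  step 4: (λ.λ.λ.1 0) ((λ.0) (λ.0)) (λ.(λ.0) (λ.λ.1 0) (λ.λ.λ.1 0) ((λ.0) (λ.0)) 0 (λ.λ.λ.λ.1 0))
  step 5: (λ.λ.1 0) (λ.(λ.0) (λ.λ.1 0) (λ.λ.λ.1 0) ((λ.0) (λ.0)) 0 (λ.λ.λ.λ.1 0))
  step 6: λ.(λ.(λ.0) (λ.λ.1 0) (λ.λ.λ.1 0) ((λ.0) (λ.0)) 0 (λ.λ.λ.λ.1 0)) 0
  step 7: λ.(λ.0) (λ.λ.1 0) (λ.λ.λ.1 0) ((λ.0) (λ.0)) 0 (λ.λ.λ.λ.1 0)
  step 8: λ.(λ.λ.1 0) (λ.λ.λ.1 0) ((λ.0) (λ.0)) 0 (λ.λ.λ.λ.1 0)
  step 9: λ.(λ.(λ.λ.λ.1 0) 0) ((λ.0) (λ.0)) 0 (λ.λ.λ.λ.1 0)
  step 10: λ.(λ.λ.λ.1 0) ((λ.0) (λ.0)) 0 (λ.λ.λ.λ.1 0)
  step 11: λ.(λ.λ.1 0) 0 (λ.λ.λ.λ.1 0)
  step 12: λ.(λ.1 0) (λ.λ.λ.λ.1 0)
  step 13: λ.0 (λ.λ.λ.λ.1 0)

Answer: normal form = λ.0 (λ.λ.λ.λ.1 0)  (in 13 steps)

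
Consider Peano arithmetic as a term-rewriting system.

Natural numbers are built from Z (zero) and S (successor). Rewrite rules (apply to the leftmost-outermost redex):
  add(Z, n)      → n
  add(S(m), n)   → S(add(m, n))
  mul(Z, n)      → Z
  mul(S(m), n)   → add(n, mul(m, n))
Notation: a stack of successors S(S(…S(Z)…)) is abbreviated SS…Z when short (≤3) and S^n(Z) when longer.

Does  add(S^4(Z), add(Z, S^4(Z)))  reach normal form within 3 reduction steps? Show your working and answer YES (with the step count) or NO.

Answer: NO — after 3 steps the term is S(S(S(add(SZ, add(Z, S^4(Z)))))), not yet normal

Derivation:
  start: add(S^4(Z), add(Z, S^4(Z)))
  step 1: S(add(SSSZ, add(Z, S^4(Z))))
  step 2: S(S(add(SSZ, add(Z, S^4(Z)))))
  step 3: S(S(S(add(SZ, add(Z, S^4(Z))))))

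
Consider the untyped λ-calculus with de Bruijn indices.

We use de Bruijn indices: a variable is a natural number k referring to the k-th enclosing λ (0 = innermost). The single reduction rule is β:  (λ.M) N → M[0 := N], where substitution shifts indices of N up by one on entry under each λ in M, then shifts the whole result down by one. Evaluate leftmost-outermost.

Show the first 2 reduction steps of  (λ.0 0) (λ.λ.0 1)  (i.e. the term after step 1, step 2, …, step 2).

Answer: after 2 steps: λ.0 (λ.λ.0 1)

Working:
  start: (λ.0 0) (λ.λ.0 1)
  [1] (λ.λ.0 1) (λ.λ.0 1)
  [2] λ.0 (λ.λ.0 1)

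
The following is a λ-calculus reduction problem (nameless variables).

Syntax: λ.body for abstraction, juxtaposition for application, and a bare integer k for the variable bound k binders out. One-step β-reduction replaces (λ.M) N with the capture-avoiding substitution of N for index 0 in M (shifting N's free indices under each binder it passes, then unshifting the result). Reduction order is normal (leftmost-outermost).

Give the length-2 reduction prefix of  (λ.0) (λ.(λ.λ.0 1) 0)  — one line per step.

  start: (λ.0) (λ.(λ.λ.0 1) 0)
  →1  λ.(λ.λ.0 1) 0
  →2  λ.λ.0 1

Answer: after 2 steps: λ.λ.0 1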